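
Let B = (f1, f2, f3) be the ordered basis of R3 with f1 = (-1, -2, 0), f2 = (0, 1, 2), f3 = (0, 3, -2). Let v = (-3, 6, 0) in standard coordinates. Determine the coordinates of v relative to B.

We seek scalars with c_1 f1 + ... + c_3 f3 = v; equivalently solve M c = v where the columns of M are f1, ..., f3.
Row-reducing the augmented matrix [M | v] gives c = (3, 3, 3).
Check: 3f1 + 3f2 + 3f3 = (-3, 6, 0).

(3, 3, 3)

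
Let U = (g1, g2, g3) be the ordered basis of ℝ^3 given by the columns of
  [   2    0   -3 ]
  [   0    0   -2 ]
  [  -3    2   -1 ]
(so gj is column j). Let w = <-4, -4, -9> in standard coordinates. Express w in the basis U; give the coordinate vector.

<1, -2, 2>

Write w = c_1 g1 + ... + c_3 g3 and solve for the c_i.
Solving this 3x3 system gives c = (1, -2, 2).
Check: g1 - 2g2 + 2g3 = <-4, -4, -9>.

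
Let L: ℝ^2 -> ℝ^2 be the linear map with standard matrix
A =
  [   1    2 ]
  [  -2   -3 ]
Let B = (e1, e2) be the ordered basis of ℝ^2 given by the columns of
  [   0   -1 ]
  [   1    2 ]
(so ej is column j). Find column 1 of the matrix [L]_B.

Compute L(e1) = A e1 = (2, -3) in standard coordinates.
Then write this in B-coordinates: solve for y in y_1 e1 + y_2 e2 = (2, -3).
This gives y = (1, -2), which is column 1 of [L]_B.

(1, -2)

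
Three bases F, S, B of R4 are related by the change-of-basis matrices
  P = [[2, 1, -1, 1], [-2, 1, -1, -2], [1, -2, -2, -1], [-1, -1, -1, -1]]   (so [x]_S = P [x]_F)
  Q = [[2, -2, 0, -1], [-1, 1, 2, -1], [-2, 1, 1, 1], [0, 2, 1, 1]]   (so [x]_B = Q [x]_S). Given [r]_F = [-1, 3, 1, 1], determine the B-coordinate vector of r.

Apply P to get S-coordinates [1, 2, -10, -4], then Q to get B-coordinates.
The result is [r]_B = [2, -15, -14, -10].

[2, -15, -14, -10]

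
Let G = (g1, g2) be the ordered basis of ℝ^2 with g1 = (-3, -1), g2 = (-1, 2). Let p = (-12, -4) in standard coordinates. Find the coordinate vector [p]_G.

(4, 0)

Write p = c_1 g1 + c_2 g2 and solve for the c_i.
System: -3c_1 - c_2 = -12, -c_1 + 2c_2 = -4; solving gives c_1 = 4, c_2 = 0.
Check: 4g1 + 0·g2 = (-12, -4).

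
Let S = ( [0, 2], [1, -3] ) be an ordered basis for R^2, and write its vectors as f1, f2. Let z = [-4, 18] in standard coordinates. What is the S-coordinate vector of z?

[3, -4]

[z]_S is the unique c with M c = z, where M has columns f1, f2.
System: 0c_1 + c_2 = -4, 2c_1 - 3c_2 = 18; solving gives c_1 = 3, c_2 = -4.
Check: 3f1 - 4f2 = [-4, 18].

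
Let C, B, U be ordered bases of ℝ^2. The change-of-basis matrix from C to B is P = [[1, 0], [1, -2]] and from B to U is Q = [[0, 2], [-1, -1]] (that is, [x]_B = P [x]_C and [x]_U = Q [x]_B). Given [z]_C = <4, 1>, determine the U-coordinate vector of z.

Apply P to get B-coordinates <4, 2>, then Q to get U-coordinates.
The result is [z]_U = <4, -6>.

<4, -6>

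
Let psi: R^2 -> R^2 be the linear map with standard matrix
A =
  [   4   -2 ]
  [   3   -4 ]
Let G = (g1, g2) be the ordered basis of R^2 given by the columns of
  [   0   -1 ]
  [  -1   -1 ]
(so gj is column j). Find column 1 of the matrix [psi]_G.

Column 1 of [psi]_G is the G-coordinate vector of psi(g1).
In standard coordinates psi(g1) = A g1 = <2, 4>.
Converting to G: <2, 4> = -2g1 - 2g2, so the coordinate vector is <-2, -2>.

<-2, -2>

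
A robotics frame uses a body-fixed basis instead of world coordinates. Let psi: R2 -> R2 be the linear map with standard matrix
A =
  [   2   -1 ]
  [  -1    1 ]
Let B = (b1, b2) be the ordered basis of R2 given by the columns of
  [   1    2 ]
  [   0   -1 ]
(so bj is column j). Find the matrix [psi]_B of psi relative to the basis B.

[[0, -1], [1, 3]]

Let P have columns b1, b2. Then [psi]_B = P^(-1) A P.
Here det P = -1, so P^(-1) is integer; computing A P first and then P^(-1)(A P) gives [[0, -1], [1, 3]].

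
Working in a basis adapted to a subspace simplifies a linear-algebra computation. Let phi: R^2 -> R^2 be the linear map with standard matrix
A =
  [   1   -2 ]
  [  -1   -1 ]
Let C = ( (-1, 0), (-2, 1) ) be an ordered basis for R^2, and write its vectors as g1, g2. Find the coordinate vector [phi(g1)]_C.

(-1, 1)

Column 1 of [phi]_C is the C-coordinate vector of phi(g1).
In standard coordinates phi(g1) = A g1 = (-1, 1).
Converting to C: (-1, 1) = -g1 + g2, so the coordinate vector is (-1, 1).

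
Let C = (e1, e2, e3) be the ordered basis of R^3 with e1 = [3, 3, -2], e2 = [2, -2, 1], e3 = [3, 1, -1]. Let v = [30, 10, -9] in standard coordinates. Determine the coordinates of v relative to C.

We seek scalars with c_1 e1 + ... + c_3 e3 = v; equivalently solve M c = v where the columns of M are e1, ..., e3.
Gaussian elimination on [M | v] yields c = (4, 3, 4).
Check: 4e1 + 3e2 + 4e3 = [30, 10, -9].

[4, 3, 4]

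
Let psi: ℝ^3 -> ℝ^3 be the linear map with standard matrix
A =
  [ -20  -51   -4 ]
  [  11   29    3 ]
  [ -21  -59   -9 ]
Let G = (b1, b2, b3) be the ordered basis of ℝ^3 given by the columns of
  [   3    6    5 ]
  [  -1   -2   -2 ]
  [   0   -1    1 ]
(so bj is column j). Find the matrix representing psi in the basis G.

The j-th column of [psi]_G is [psi(bj)]_G.
psi(b1) = A b1 = [-9, 4, -4] = 0·b1 + b2 - 3b3, so column 1 is [0, 1, -3].
Repeating for b2, b3 and assembling the columns gives [[0, 1, 0], [1, -2, -2], [-3, -1, 2]].

[[0, 1, 0], [1, -2, -2], [-3, -1, 2]]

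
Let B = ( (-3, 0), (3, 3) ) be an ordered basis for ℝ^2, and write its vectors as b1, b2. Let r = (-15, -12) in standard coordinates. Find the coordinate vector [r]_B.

(1, -4)

Write r = c_1 b1 + c_2 b2 and solve for the c_i.
System: -3c_1 + 3c_2 = -15, 0c_1 + 3c_2 = -12; solving gives c_1 = 1, c_2 = -4.
Check: b1 - 4b2 = (-15, -12).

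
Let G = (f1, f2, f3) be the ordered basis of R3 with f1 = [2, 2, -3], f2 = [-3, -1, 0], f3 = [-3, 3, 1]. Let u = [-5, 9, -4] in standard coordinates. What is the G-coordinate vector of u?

[2, 1, 2]

Write u = c_1 f1 + ... + c_3 f3 and solve for the c_i.
Row-reducing the augmented matrix [M | u] gives c = (2, 1, 2).
Check: 2f1 + f2 + 2f3 = [-5, 9, -4].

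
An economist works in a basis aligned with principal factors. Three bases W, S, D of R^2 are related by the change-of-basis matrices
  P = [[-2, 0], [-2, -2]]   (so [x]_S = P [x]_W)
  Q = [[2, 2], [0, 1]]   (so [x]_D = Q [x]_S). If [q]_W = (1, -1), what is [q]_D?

Apply P to get S-coordinates (-2, 0), then Q to get D-coordinates.
The result is [q]_D = (-4, 0).

(-4, 0)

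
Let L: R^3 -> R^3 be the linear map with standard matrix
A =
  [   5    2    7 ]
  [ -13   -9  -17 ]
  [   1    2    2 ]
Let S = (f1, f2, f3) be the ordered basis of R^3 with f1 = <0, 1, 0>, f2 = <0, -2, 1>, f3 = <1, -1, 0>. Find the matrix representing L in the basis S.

With P the matrix whose columns are f1, ..., f3, [L]_S = P^(-1) A P.
Column by column: L(f1) = A f1 = <2, -9, 2>; its S-coordinates <-3, 2, 2> give column 1.
Continuing for each basis vector yields [L]_S = [[-3, 0, -3], [2, -2, -1], [2, 3, 3]].

[[-3, 0, -3], [2, -2, -1], [2, 3, 3]]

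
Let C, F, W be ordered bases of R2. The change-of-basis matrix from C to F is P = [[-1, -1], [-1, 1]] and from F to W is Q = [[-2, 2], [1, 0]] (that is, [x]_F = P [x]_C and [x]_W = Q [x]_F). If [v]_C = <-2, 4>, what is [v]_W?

First [v]_F = P [v]_C = <-2, 6>.
Then [v]_W = Q [v]_F = <16, -2>.

<16, -2>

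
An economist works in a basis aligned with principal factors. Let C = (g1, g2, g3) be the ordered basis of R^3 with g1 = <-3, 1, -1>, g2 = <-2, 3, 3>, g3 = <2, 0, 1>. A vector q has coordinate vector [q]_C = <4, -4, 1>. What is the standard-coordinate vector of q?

The coordinates say q = 4g1 - 4g2 + g3; adding the scaled basis vectors gives <-2, -8, -15>.

<-2, -8, -15>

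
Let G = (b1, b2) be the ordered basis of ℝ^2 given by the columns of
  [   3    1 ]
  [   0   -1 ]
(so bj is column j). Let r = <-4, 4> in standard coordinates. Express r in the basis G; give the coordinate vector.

We seek scalars with c_1 b1 + c_2 b2 = r; equivalently solve M c = r where the columns of M are b1, b2.
System: 3c_1 + c_2 = -4, 0c_1 - c_2 = 4; solving gives c_1 = 0, c_2 = -4.
Check: 0·b1 - 4b2 = <-4, 4>.

<0, -4>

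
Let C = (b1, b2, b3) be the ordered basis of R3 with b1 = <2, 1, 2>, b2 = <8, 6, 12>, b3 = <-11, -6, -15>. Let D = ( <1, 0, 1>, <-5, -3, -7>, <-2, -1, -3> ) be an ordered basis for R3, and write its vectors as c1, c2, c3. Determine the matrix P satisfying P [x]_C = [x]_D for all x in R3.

[[1, -2, -1], [-1, -2, 2], [2, 0, 0]]

Let M have columns bj and N have columns cj. Then for every x, N [x]_D = x = M [x]_C, so P = N^(-1) M.
Since det N = 1, N^(-1) has integer entries; multiplying gives P = [[1, -2, -1], [-1, -2, 2], [2, 0, 0]].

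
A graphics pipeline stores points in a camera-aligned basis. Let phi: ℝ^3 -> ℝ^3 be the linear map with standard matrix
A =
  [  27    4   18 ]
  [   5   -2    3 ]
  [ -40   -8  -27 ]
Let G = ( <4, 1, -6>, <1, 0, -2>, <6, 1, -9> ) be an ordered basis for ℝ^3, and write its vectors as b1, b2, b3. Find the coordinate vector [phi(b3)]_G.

<0, -2, 1>

Column 3 of [phi]_G is the G-coordinate vector of phi(b3).
In standard coordinates phi(b3) = A b3 = <4, 1, -5>.
Converting to G: <4, 1, -5> = 0·b1 - 2b2 + b3, so the coordinate vector is <0, -2, 1>.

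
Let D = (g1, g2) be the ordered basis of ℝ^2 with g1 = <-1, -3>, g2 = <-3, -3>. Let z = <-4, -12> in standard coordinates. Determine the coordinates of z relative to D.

<4, 0>

[z]_D is the unique c with M c = z, where M has columns g1, g2.
System: -c_1 - 3c_2 = -4, -3c_1 - 3c_2 = -12; solving gives c_1 = 4, c_2 = 0.
Check: 4g1 + 0·g2 = <-4, -12>.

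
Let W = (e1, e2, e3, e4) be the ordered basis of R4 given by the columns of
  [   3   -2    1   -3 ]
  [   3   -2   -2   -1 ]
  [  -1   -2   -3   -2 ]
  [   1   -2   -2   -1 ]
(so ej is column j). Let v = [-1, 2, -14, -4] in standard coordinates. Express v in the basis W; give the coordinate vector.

We seek scalars with c_1 e1 + ... + c_4 e4 = v; equivalently solve M c = v where the columns of M are e1, ..., e4.
Solving this 4x4 system gives c = (3, 1, 1, 3).
Check: 3e1 + e2 + e3 + 3e4 = [-1, 2, -14, -4].

[3, 1, 1, 3]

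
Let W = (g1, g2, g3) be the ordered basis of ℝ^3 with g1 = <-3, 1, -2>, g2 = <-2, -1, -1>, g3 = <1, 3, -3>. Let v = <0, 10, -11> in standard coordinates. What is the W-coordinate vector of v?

<1, 0, 3>

We seek scalars with c_1 g1 + ... + c_3 g3 = v; equivalently solve M c = v where the columns of M are g1, ..., g3.
Solving this 3x3 system gives c = (1, 0, 3).
Check: g1 + 0·g2 + 3g3 = <0, 10, -11>.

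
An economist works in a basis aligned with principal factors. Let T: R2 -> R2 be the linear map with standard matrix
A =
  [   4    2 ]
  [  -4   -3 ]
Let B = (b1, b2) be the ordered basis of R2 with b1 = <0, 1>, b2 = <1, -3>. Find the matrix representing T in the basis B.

With P the matrix whose columns are b1, b2, [T]_B = P^(-1) A P.
Column by column: T(b1) = A b1 = <2, -3>; its B-coordinates <3, 2> give column 1.
Continuing for each basis vector yields [T]_B = [[3, -1], [2, -2]].

[[3, -1], [2, -2]]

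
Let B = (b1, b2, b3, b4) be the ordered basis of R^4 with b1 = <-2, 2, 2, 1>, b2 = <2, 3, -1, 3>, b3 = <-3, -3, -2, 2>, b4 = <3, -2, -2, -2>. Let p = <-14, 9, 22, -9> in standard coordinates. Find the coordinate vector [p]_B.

<3, -4, -3, -3>

We seek scalars with c_1 b1 + ... + c_4 b4 = p; equivalently solve M c = p where the columns of M are b1, ..., b4.
Solving this 4x4 system gives c = (3, -4, -3, -3).
Check: 3b1 - 4b2 - 3b3 - 3b4 = <-14, 9, 22, -9>.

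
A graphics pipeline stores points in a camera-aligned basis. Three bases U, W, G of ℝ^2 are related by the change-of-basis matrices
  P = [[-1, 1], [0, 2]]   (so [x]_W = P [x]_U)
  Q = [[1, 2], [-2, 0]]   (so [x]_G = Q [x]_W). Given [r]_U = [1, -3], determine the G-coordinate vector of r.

Composing the changes, [r]_G = Q P [r]_U.
Q P = [[-1, 5], [2, -2]]; applying this to [1, -3] gives [-16, 8].

[-16, 8]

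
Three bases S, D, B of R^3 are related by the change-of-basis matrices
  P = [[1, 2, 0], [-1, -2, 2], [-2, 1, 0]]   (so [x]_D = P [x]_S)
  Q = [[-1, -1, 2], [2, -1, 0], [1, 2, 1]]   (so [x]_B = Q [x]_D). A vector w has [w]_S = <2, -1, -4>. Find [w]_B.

<-2, 8, -21>

Apply P to get D-coordinates <0, -8, -5>, then Q to get B-coordinates.
The result is [w]_B = <-2, 8, -21>.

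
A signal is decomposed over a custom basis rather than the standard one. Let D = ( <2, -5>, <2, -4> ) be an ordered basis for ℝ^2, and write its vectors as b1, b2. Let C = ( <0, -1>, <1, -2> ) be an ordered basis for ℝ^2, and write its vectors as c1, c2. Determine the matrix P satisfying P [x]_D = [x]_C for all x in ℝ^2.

Let M have columns bj and N have columns cj. Then for every x, N [x]_C = x = M [x]_D, so P = N^(-1) M.
Since det N = 1, N^(-1) has integer entries; multiplying gives P = [[1, 0], [2, 2]].

[[1, 0], [2, 2]]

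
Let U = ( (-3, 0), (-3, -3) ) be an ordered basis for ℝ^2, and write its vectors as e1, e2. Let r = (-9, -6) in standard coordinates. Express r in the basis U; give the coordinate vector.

(1, 2)

We seek scalars with c_1 e1 + c_2 e2 = r; equivalently solve M c = r where the columns of M are e1, e2.
System: -3c_1 - 3c_2 = -9, 0c_1 - 3c_2 = -6; solving gives c_1 = 1, c_2 = 2.
Check: e1 + 2e2 = (-9, -6).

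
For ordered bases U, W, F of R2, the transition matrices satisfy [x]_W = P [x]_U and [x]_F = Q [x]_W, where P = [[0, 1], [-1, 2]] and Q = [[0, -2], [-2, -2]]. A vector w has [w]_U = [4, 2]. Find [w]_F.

[0, -4]

Apply P to get W-coordinates [2, 0], then Q to get F-coordinates.
The result is [w]_F = [0, -4].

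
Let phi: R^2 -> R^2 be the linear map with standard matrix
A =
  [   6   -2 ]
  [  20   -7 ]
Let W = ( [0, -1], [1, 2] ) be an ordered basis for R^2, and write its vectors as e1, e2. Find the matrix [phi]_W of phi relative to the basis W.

The j-th column of [phi]_W is [phi(ej)]_W.
phi(e1) = A e1 = [2, 7] = -3e1 + 2e2, so column 1 is [-3, 2].
Repeating for e2 and assembling the columns gives [[-3, -2], [2, 2]].

[[-3, -2], [2, 2]]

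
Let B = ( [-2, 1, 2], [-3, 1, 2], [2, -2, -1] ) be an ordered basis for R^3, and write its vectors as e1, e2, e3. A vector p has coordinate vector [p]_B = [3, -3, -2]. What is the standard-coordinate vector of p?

[-1, 4, 2]

p = M [p]_B, where M has columns e1, ..., e3.
Carrying out the matrix-vector product, p = [-1, 4, 2].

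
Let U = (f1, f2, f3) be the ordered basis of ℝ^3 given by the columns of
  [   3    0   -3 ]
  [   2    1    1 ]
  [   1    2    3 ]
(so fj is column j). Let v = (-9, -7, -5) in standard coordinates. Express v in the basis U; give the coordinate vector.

Write v = c_1 f1 + ... + c_3 f3 and solve for the c_i.
Row-reducing the augmented matrix [M | v] gives c = (-3, -1, 0).
Check: -3f1 - f2 + 0·f3 = (-9, -7, -5).

(-3, -1, 0)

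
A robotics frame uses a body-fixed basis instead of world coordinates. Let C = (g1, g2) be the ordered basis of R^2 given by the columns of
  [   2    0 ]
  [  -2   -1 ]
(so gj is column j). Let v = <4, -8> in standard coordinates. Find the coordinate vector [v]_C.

[v]_C is the unique c with M c = v, where M has columns g1, g2.
System: 2c_1 + 0c_2 = 4, -2c_1 - c_2 = -8; solving gives c_1 = 2, c_2 = 4.
Check: 2g1 + 4g2 = <4, -8>.

<2, 4>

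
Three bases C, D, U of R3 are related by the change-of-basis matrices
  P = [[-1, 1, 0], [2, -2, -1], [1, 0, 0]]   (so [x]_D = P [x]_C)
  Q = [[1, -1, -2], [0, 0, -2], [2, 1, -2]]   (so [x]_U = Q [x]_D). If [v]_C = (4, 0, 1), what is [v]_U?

(-19, -8, -9)

Apply P to get D-coordinates (-4, 7, 4), then Q to get U-coordinates.
The result is [v]_U = (-19, -8, -9).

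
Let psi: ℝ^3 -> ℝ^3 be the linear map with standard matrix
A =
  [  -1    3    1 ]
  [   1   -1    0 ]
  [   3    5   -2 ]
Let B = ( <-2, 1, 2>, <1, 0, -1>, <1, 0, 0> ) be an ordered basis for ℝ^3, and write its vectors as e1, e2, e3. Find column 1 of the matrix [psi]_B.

<-3, -1, 2>

Column 1 of [psi]_B is the B-coordinate vector of psi(e1).
In standard coordinates psi(e1) = A e1 = <7, -3, -5>.
Converting to B: <7, -3, -5> = -3e1 - e2 + 2e3, so the coordinate vector is <-3, -1, 2>.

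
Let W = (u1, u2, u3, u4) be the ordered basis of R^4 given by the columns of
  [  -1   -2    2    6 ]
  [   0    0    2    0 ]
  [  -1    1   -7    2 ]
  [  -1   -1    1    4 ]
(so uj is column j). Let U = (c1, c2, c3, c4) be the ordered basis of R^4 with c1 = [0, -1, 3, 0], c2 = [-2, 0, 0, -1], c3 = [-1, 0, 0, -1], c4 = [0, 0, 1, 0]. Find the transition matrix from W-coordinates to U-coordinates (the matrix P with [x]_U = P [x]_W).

[[0, 0, -2, 0], [0, 1, -1, -2], [1, 0, 0, -2], [-1, 1, -1, 2]]

Column j of P is [uj]_U, since P maps W-coordinates to U-coordinates.
Expressing u1 in U: u1 = 0·c1 + 0·c2 + c3 - c4, so column 1 of P is [0, 0, 1, -1].
Doing the same for each uj gives P = [[0, 0, -2, 0], [0, 1, -1, -2], [1, 0, 0, -2], [-1, 1, -1, 2]].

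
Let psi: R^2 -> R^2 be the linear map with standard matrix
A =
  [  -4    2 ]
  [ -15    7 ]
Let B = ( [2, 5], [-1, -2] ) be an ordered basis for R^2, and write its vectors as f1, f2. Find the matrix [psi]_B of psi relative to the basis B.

[[1, 1], [0, 2]]

Let P have columns f1, f2. Then [psi]_B = P^(-1) A P.
Here det P = 1, so P^(-1) is integer; computing A P first and then P^(-1)(A P) gives [[1, 1], [0, 2]].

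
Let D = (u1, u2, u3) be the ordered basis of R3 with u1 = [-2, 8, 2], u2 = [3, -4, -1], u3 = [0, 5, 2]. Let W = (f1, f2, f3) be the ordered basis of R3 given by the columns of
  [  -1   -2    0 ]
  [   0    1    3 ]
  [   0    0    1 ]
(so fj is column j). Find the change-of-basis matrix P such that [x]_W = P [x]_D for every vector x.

[[-2, -1, 2], [2, -1, -1], [2, -1, 2]]

Let M have columns uj and N have columns fj. Then for every x, N [x]_W = x = M [x]_D, so P = N^(-1) M.
Since det N = -1, N^(-1) has integer entries; multiplying gives P = [[-2, -1, 2], [2, -1, -1], [2, -1, 2]].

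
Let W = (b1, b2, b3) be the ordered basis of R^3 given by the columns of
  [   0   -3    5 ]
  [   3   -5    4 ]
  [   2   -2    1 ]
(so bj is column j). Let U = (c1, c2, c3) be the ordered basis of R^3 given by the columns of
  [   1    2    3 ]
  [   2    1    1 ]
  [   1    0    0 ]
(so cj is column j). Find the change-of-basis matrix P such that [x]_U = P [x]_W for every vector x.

Take x = bj: its W-coordinates are the j-th standard unit vector, so P e_j — column j of P — equals [bj]_U.
b1 = 2c1 - c2 + 0·c3, giving column 1 = [2, -1, 0]; repeating for each j gives P = [[2, -2, 1], [-1, -2, 2], [0, 1, 0]].

[[2, -2, 1], [-1, -2, 2], [0, 1, 0]]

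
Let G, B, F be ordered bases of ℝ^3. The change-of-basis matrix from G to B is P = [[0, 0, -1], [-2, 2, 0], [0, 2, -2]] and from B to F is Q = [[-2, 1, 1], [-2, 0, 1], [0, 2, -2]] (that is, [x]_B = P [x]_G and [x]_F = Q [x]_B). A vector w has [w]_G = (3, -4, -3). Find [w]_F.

Composing the changes, [w]_F = Q P [w]_G.
Q P = [[-2, 4, 0], [0, 2, 0], [-4, 0, 4]]; applying this to (3, -4, -3) gives (-22, -8, -24).

(-22, -8, -24)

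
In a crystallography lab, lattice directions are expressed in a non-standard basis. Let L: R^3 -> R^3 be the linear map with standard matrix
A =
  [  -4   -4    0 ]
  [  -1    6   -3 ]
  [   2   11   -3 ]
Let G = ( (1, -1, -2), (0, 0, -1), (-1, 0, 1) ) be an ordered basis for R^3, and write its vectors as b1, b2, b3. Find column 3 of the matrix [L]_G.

(2, -1, -2)

Compute L(b3) = A b3 = (4, -2, -5) in standard coordinates.
Then write this in G-coordinates: solve for y in y_1 b1 + ... + y_3 b3 = (4, -2, -5).
This gives y = (2, -1, -2), which is column 3 of [L]_G.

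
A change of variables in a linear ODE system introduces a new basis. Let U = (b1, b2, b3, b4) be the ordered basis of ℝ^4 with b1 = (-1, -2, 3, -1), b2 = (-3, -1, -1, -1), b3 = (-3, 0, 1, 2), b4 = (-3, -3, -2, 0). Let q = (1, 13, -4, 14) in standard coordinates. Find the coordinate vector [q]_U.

Write q = c_1 b1 + ... + c_4 b4 and solve for the c_i.
Gaussian elimination on [M | q] yields c = (-4, -2, 4, -1).
Check: -4b1 - 2b2 + 4b3 - b4 = (1, 13, -4, 14).

(-4, -2, 4, -1)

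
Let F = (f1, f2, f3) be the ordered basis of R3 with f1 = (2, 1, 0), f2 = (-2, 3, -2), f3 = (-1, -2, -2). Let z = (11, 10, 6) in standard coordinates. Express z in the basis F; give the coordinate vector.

(4, 0, -3)

[z]_F is the unique c with M c = z, where M has columns f1, ..., f3.
Gaussian elimination on [M | z] yields c = (4, 0, -3).
Check: 4f1 + 0·f2 - 3f3 = (11, 10, 6).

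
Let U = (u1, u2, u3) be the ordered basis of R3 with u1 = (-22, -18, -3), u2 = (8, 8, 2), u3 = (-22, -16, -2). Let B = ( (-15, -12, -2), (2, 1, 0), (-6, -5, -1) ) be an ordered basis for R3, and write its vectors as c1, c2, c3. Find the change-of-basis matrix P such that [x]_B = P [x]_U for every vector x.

Let M have columns uj and N have columns cj. Then for every x, N [x]_B = x = M [x]_U, so P = N^(-1) M.
Since det N = -1, N^(-1) has integer entries; multiplying gives P = [[2, 0, 2], [1, -2, -2], [-1, -2, -2]].

[[2, 0, 2], [1, -2, -2], [-1, -2, -2]]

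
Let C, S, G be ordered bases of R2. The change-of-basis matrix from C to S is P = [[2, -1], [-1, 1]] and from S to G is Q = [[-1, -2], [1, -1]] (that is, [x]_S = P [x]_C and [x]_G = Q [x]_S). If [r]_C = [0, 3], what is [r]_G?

Composing the changes, [r]_G = Q P [r]_C.
Q P = [[0, -1], [3, -2]]; applying this to [0, 3] gives [-3, -6].

[-3, -6]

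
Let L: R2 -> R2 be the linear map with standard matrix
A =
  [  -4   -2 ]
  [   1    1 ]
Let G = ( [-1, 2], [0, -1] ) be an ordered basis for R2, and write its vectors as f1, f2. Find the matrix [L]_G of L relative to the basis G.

The j-th column of [L]_G is [L(fj)]_G.
L(f1) = A f1 = [0, 1] = 0·f1 - f2, so column 1 is [0, -1].
Repeating for f2 and assembling the columns gives [[0, -2], [-1, -3]].

[[0, -2], [-1, -3]]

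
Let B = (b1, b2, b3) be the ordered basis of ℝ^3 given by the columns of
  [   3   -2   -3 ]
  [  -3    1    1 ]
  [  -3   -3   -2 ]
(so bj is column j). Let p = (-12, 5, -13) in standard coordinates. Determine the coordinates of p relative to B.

(0, 3, 2)

Write p = c_1 b1 + ... + c_3 b3 and solve for the c_i.
Gaussian elimination on [M | p] yields c = (0, 3, 2).
Check: 0·b1 + 3b2 + 2b3 = (-12, 5, -13).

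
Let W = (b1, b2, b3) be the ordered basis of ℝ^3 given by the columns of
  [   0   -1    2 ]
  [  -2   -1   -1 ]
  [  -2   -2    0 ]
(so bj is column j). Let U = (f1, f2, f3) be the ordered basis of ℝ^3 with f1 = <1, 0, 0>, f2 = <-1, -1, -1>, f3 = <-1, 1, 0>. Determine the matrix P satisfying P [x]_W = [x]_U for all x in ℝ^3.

Take x = bj: its W-coordinates are the j-th standard unit vector, so P e_j — column j of P — equals [bj]_U.
b1 = 2f1 + 2f2 + 0·f3, giving column 1 = <2, 2, 0>; repeating for each j gives P = [[2, 2, 1], [2, 2, 0], [0, 1, -1]].

[[2, 2, 1], [2, 2, 0], [0, 1, -1]]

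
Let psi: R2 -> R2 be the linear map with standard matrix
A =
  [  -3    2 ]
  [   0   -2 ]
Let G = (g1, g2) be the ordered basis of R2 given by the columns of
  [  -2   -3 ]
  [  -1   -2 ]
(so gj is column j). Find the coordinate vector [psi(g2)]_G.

Compute psi(g2) = A g2 = <5, 4> in standard coordinates.
Then write this in G-coordinates: solve for y in y_1 g1 + y_2 g2 = <5, 4>.
This gives y = <2, -3>, which is column 2 of [psi]_G.

<2, -3>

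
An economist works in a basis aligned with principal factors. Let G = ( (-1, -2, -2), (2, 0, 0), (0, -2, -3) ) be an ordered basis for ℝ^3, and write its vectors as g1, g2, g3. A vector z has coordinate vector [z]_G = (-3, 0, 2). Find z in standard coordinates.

(3, 2, 0)

The coordinates say z = -3g1 + 0·g2 + 2g3; adding the scaled basis vectors gives (3, 2, 0).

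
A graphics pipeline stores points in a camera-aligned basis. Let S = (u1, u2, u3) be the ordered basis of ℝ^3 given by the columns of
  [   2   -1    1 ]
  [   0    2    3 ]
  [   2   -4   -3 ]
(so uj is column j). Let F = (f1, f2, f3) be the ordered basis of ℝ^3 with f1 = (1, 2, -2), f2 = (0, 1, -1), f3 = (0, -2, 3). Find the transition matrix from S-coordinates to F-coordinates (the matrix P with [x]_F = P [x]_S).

[[2, -1, 1], [0, 0, 1], [2, -2, 0]]

Column j of P is [uj]_F, since P maps S-coordinates to F-coordinates.
Expressing u1 in F: u1 = 2f1 + 0·f2 + 2f3, so column 1 of P is (2, 0, 2).
Doing the same for each uj gives P = [[2, -1, 1], [0, 0, 1], [2, -2, 0]].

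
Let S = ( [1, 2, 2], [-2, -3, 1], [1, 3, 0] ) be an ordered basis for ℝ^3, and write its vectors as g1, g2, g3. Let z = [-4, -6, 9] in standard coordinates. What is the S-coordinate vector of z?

Write z = c_1 g1 + ... + c_3 g3 and solve for the c_i.
Row-reducing the augmented matrix [M | z] gives c = (3, 3, -1).
Check: 3g1 + 3g2 - g3 = [-4, -6, 9].

[3, 3, -1]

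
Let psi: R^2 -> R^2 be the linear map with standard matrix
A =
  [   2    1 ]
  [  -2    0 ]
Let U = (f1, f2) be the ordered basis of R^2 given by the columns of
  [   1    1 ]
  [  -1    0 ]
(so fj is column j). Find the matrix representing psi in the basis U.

With P the matrix whose columns are f1, f2, [psi]_U = P^(-1) A P.
Column by column: psi(f1) = A f1 = <1, -2>; its U-coordinates <2, -1> give column 1.
Continuing for each basis vector yields [psi]_U = [[2, 2], [-1, 0]].

[[2, 2], [-1, 0]]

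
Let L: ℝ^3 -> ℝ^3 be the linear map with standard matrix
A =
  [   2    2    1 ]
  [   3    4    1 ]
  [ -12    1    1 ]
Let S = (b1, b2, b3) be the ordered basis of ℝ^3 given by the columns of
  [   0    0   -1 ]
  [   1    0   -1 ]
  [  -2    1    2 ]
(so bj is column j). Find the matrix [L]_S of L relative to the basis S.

Let P have columns b1, ..., b3. Then [L]_S = P^(-1) A P.
Here det P = -1, so P^(-1) is integer; computing A P first and then P^(-1)(A P) gives [[2, 0, -3], [3, 3, 3], [0, -1, 2]].

[[2, 0, -3], [3, 3, 3], [0, -1, 2]]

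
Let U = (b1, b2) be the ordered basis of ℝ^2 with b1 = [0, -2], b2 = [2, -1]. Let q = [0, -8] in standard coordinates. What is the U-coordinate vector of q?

[q]_U is the unique c with M c = q, where M has columns b1, b2.
System: 0c_1 + 2c_2 = 0, -2c_1 - c_2 = -8; solving gives c_1 = 4, c_2 = 0.
Check: 4b1 + 0·b2 = [0, -8].

[4, 0]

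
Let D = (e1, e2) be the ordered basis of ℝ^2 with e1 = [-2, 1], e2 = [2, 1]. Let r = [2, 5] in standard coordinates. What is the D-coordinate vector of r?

We seek scalars with c_1 e1 + c_2 e2 = r; equivalently solve M c = r where the columns of M are e1, e2.
System: -2c_1 + 2c_2 = 2, c_1 + c_2 = 5; solving gives c_1 = 2, c_2 = 3.
Check: 2e1 + 3e2 = [2, 5].

[2, 3]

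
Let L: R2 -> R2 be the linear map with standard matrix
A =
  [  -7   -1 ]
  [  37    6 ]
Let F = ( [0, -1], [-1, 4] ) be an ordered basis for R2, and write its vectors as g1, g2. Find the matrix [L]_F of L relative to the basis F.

[[2, 1], [-1, -3]]

The j-th column of [L]_F is [L(gj)]_F.
L(g1) = A g1 = [1, -6] = 2g1 - g2, so column 1 is [2, -1].
Repeating for g2 and assembling the columns gives [[2, 1], [-1, -3]].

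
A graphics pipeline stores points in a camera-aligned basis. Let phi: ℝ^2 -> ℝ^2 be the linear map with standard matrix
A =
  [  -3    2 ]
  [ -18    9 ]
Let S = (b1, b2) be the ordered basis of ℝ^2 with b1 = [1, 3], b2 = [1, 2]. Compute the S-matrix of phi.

With P the matrix whose columns are b1, b2, [phi]_S = P^(-1) A P.
Column by column: phi(b1) = A b1 = [3, 9]; its S-coordinates [3, 0] give column 1.
Continuing for each basis vector yields [phi]_S = [[3, -2], [0, 3]].

[[3, -2], [0, 3]]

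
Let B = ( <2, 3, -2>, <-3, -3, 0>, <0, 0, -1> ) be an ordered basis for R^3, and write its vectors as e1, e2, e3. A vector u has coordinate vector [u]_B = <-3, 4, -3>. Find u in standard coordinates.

By definition u = -3e1 + 4e2 - 3e3.
Summing componentwise gives <-18, -21, 9>.

<-18, -21, 9>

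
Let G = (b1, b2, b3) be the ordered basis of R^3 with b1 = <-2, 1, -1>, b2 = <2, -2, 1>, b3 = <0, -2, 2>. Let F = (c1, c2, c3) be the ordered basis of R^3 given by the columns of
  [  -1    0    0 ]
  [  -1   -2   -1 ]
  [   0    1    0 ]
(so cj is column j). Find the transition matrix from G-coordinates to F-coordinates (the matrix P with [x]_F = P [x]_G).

[[2, -2, 0], [-1, 1, 2], [-1, 2, -2]]

Column j of P is [bj]_F, since P maps G-coordinates to F-coordinates.
Expressing b1 in F: b1 = 2c1 - c2 - c3, so column 1 of P is <2, -1, -1>.
Doing the same for each bj gives P = [[2, -2, 0], [-1, 1, 2], [-1, 2, -2]].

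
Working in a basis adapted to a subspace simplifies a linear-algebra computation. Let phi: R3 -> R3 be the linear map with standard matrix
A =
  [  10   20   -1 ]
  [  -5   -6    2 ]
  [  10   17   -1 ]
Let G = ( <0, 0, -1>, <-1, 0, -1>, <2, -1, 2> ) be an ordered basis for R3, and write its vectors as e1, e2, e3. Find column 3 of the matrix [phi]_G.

Compute phi(e3) = A e3 = <-2, 0, 1> in standard coordinates.
Then write this in G-coordinates: solve for y in y_1 e1 + ... + y_3 e3 = <-2, 0, 1>.
This gives y = <-3, 2, 0>, which is column 3 of [phi]_G.

<-3, 2, 0>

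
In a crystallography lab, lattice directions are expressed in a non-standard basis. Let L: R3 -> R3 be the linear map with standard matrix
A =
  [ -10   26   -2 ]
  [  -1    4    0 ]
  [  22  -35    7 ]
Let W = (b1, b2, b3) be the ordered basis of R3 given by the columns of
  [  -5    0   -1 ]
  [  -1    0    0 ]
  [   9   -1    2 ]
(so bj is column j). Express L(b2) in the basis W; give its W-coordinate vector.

[0, 3, -2]

Compute L(b2) = A b2 = [2, 0, -7] in standard coordinates.
Then write this in W-coordinates: solve for y in y_1 b1 + ... + y_3 b3 = [2, 0, -7].
This gives y = [0, 3, -2], which is column 2 of [L]_W.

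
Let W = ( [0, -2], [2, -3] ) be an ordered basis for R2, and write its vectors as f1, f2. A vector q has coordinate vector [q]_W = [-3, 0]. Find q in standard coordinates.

[0, 6]

q = M [q]_W, where M has columns f1, f2.
Carrying out the matrix-vector product, q = [0, 6].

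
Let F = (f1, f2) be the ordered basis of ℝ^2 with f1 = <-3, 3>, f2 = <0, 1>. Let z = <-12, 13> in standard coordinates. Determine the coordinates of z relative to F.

<4, 1>

We seek scalars with c_1 f1 + c_2 f2 = z; equivalently solve M c = z where the columns of M are f1, f2.
System: -3c_1 + 0c_2 = -12, 3c_1 + c_2 = 13; solving gives c_1 = 4, c_2 = 1.
Check: 4f1 + f2 = <-12, 13>.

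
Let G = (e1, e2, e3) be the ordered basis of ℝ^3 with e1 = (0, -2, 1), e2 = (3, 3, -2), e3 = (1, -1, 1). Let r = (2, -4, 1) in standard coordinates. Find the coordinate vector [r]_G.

(4, 1, -1)

[r]_G is the unique c with M c = r, where M has columns e1, ..., e3.
Solving this 3x3 system gives c = (4, 1, -1).
Check: 4e1 + e2 - e3 = (2, -4, 1).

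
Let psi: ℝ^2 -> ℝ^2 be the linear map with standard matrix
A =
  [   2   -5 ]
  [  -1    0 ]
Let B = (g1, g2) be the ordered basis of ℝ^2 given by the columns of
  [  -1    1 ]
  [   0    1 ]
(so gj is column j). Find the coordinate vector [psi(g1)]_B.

Compute psi(g1) = A g1 = (-2, 1) in standard coordinates.
Then write this in B-coordinates: solve for y in y_1 g1 + y_2 g2 = (-2, 1).
This gives y = (3, 1), which is column 1 of [psi]_B.

(3, 1)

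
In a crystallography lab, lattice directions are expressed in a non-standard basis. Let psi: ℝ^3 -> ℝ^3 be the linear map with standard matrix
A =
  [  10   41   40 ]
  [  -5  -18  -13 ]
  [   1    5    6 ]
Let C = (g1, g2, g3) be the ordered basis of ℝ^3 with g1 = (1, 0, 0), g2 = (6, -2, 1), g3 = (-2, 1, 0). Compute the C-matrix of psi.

[[-2, 0, -1], [1, 2, 3], [-3, -3, -2]]

Let P have columns g1, ..., g3. Then [psi]_C = P^(-1) A P.
Here det P = -1, so P^(-1) is integer; computing A P first and then P^(-1)(A P) gives [[-2, 0, -1], [1, 2, 3], [-3, -3, -2]].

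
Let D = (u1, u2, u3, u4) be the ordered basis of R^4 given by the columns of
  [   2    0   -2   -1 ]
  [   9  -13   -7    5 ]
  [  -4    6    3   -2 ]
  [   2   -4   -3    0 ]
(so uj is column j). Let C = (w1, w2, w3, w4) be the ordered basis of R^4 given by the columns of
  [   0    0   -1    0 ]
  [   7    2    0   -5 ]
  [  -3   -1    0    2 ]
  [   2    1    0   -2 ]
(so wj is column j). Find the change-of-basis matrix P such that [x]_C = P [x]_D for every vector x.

[[2, -2, 0, 2], [0, -2, -1, -2], [-2, 0, 2, 1], [1, -1, 1, 1]]

Take x = uj: its D-coordinates are the j-th standard unit vector, so P e_j — column j of P — equals [uj]_C.
u1 = 2w1 + 0·w2 - 2w3 + w4, giving column 1 = [2, 0, -2, 1]; repeating for each j gives P = [[2, -2, 0, 2], [0, -2, -1, -2], [-2, 0, 2, 1], [1, -1, 1, 1]].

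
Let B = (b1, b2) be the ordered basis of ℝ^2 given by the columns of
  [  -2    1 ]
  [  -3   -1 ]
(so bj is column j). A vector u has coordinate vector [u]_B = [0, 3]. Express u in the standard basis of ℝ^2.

The coordinates say u = 0·b1 + 3b2; adding the scaled basis vectors gives [3, -3].

[3, -3]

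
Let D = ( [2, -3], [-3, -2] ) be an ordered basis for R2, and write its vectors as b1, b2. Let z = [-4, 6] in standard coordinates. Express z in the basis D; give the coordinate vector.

[-2, 0]

Write z = c_1 b1 + c_2 b2 and solve for the c_i.
System: 2c_1 - 3c_2 = -4, -3c_1 - 2c_2 = 6; solving gives c_1 = -2, c_2 = 0.
Check: -2b1 + 0·b2 = [-4, 6].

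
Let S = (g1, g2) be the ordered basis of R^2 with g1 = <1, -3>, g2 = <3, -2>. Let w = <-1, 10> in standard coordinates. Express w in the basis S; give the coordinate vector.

Write w = c_1 g1 + c_2 g2 and solve for the c_i.
System: c_1 + 3c_2 = -1, -3c_1 - 2c_2 = 10; solving gives c_1 = -4, c_2 = 1.
Check: -4g1 + g2 = <-1, 10>.

<-4, 1>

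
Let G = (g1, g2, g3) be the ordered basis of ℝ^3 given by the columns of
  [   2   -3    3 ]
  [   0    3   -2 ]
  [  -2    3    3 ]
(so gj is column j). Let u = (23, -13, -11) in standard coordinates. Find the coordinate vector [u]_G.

(4, -3, 2)

[u]_G is the unique c with M c = u, where M has columns g1, ..., g3.
Solving this 3x3 system gives c = (4, -3, 2).
Check: 4g1 - 3g2 + 2g3 = (23, -13, -11).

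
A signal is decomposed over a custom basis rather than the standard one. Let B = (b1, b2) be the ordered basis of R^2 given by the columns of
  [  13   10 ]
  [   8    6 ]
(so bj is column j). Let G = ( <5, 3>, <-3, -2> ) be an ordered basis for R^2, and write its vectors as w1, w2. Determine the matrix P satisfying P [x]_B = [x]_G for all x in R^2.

[[2, 2], [-1, 0]]

Let M have columns bj and N have columns wj. Then for every x, N [x]_G = x = M [x]_B, so P = N^(-1) M.
Since det N = -1, N^(-1) has integer entries; multiplying gives P = [[2, 2], [-1, 0]].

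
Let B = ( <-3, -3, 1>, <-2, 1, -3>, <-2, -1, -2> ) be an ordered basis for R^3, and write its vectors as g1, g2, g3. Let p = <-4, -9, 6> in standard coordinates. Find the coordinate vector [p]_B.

Write p = c_1 g1 + ... + c_3 g3 and solve for the c_i.
Gaussian elimination on [M | p] yields c = (2, -2, 1).
Check: 2g1 - 2g2 + g3 = <-4, -9, 6>.

<2, -2, 1>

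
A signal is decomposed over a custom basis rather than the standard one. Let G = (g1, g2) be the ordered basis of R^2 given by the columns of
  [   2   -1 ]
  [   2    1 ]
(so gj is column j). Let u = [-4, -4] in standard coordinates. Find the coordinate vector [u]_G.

[-2, 0]

[u]_G is the unique c with M c = u, where M has columns g1, g2.
System: 2c_1 - c_2 = -4, 2c_1 + c_2 = -4; solving gives c_1 = -2, c_2 = 0.
Check: -2g1 + 0·g2 = [-4, -4].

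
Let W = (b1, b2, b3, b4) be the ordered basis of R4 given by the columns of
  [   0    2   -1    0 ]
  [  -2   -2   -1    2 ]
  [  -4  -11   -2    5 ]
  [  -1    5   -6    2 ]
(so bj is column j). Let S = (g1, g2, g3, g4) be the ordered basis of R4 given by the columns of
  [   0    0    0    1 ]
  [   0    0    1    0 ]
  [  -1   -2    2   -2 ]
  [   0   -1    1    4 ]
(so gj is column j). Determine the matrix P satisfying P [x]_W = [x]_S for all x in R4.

[[2, 1, 0, -1], [-1, 1, 1, 0], [-2, -2, -1, 2], [0, 2, -1, 0]]

Column j of P is [bj]_S, since P maps W-coordinates to S-coordinates.
Expressing b1 in S: b1 = 2g1 - g2 - 2g3 + 0·g4, so column 1 of P is (2, -1, -2, 0).
Doing the same for each bj gives P = [[2, 1, 0, -1], [-1, 1, 1, 0], [-2, -2, -1, 2], [0, 2, -1, 0]].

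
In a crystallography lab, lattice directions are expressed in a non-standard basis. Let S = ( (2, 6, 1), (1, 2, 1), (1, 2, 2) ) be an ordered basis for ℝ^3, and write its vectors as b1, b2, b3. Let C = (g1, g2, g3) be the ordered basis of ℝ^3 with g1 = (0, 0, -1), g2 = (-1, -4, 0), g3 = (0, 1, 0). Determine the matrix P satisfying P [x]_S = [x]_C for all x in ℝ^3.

[[-1, -1, -2], [-2, -1, -1], [-2, -2, -2]]

Column j of P is [bj]_C, since P maps S-coordinates to C-coordinates.
Expressing b1 in C: b1 = -g1 - 2g2 - 2g3, so column 1 of P is (-1, -2, -2).
Doing the same for each bj gives P = [[-1, -1, -2], [-2, -1, -1], [-2, -2, -2]].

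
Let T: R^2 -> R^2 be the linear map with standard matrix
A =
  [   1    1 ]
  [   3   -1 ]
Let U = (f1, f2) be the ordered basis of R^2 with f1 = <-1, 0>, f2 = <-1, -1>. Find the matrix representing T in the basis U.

With P the matrix whose columns are f1, f2, [T]_U = P^(-1) A P.
Column by column: T(f1) = A f1 = <-1, -3>; its U-coordinates <-2, 3> give column 1.
Continuing for each basis vector yields [T]_U = [[-2, 0], [3, 2]].

[[-2, 0], [3, 2]]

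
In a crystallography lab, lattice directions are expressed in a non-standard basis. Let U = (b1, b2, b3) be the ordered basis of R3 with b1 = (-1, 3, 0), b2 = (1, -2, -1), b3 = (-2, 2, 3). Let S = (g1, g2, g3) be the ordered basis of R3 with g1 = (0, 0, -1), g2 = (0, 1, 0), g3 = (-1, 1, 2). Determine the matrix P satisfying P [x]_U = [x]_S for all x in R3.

[[2, -1, 1], [2, -1, 0], [1, -1, 2]]

Take x = bj: its U-coordinates are the j-th standard unit vector, so P e_j — column j of P — equals [bj]_S.
b1 = 2g1 + 2g2 + g3, giving column 1 = (2, 2, 1); repeating for each j gives P = [[2, -1, 1], [2, -1, 0], [1, -1, 2]].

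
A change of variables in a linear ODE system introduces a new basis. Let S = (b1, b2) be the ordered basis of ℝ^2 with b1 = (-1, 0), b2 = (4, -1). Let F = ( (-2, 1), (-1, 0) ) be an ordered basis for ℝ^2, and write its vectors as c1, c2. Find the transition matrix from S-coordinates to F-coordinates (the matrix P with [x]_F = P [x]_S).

[[0, -1], [1, -2]]

Column j of P is [bj]_F, since P maps S-coordinates to F-coordinates.
Expressing b1 in F: b1 = 0·c1 + c2, so column 1 of P is (0, 1).
Doing the same for each bj gives P = [[0, -1], [1, -2]].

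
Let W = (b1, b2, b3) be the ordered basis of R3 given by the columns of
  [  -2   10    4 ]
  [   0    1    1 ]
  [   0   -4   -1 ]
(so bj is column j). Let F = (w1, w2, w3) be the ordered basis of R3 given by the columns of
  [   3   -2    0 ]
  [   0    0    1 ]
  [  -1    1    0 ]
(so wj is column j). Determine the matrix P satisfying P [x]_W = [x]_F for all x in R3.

[[-2, 2, 2], [-2, -2, 1], [0, 1, 1]]

Column j of P is [bj]_F, since P maps W-coordinates to F-coordinates.
Expressing b1 in F: b1 = -2w1 - 2w2 + 0·w3, so column 1 of P is (-2, -2, 0).
Doing the same for each bj gives P = [[-2, 2, 2], [-2, -2, 1], [0, 1, 1]].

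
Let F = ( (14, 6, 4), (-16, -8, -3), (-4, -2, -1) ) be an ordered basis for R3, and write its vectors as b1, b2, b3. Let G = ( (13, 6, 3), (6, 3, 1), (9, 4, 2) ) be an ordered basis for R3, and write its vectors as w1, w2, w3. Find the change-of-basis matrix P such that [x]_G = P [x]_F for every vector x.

Let M have columns bj and N have columns wj. Then for every x, N [x]_G = x = M [x]_F, so P = N^(-1) M.
Since det N = -1, N^(-1) has integer entries; multiplying gives P = [[2, -1, -1], [-2, -2, 0], [0, 1, 1]].

[[2, -1, -1], [-2, -2, 0], [0, 1, 1]]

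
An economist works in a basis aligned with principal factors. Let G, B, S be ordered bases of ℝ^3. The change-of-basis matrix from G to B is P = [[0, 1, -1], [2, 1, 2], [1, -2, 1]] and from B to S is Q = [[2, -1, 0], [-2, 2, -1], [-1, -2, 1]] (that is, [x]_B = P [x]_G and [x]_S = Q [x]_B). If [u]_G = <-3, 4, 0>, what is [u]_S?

<10, -1, -11>

Apply P to get B-coordinates <4, -2, -11>, then Q to get S-coordinates.
The result is [u]_S = <10, -1, -11>.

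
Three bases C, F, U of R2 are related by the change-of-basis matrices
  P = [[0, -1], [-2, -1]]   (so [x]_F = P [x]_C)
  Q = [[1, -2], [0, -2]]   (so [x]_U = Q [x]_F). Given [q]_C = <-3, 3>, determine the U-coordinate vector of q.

<-9, -6>

First [q]_F = P [q]_C = <-3, 3>.
Then [q]_U = Q [q]_F = <-9, -6>.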